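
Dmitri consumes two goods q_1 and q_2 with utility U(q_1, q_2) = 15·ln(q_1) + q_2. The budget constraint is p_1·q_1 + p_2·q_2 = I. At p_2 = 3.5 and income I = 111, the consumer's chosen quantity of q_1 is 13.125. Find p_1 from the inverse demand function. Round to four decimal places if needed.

p_1 = 4

Set MRS = p_1/p_2: (15/q_1)/1 = p_1/p_2.
So q_1*(p_1,p_2) = 15·p_2/p_1, independent of income; and q_2* = (I − 15·p_2)/p_2.
Set q_1* = 13.125 in the demand function and solve for p_1: p_1 = 4.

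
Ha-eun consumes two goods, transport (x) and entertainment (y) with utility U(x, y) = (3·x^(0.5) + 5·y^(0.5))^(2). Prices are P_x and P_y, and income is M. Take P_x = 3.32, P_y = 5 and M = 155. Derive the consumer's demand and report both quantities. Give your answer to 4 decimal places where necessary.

x* = 16.4133, y* = 20.1016

MRS = MU_x/MU_y = (3/5)·(y/x)^(0.5). Set equal to P_x/P_y.
Hence y/x = ((5/3)·P_x/P_y)^(1/(0.5)), i.e. raised to the 2 power.
With the ratio pinned down, the budget gives x* = M/(P_x + P_y·(y/x)) and y* = (y/x)·x*.
Numerically y/x = 1.224711, so x* = 155/(3.32 + 5·1.224711) = 16.4133 and y* = 1.224711·16.4133 = 20.1016.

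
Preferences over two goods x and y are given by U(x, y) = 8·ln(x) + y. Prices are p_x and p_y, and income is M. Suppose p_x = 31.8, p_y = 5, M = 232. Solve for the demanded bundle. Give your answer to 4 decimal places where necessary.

Set MRS = p_x/p_y: (8/x)/1 = p_x/p_y.
So x*(p_x,p_y) = 8·p_y/p_x, independent of income; and y* = (M − 8·p_y)/p_y.
At the given prices: x* = 8·5/31.8 = 1.2579, and y* = 38.4.

x* = 1.2579, y* = 38.4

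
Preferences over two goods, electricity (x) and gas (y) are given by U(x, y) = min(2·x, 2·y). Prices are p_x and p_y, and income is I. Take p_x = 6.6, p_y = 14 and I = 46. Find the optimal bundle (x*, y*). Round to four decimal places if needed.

Leontief preferences: the optimum is at the kink where x/2 = y/2, i.e. y = x.
Budget: p_x·x + p_y·x = I, so (2·p_x + 2·p_y)·x = 2·I.
Demand: x*(p_x,p_y,I) = 2·I/(2·p_x + 2·p_y), y* = 2·I/(2·p_x + 2·p_y).
Here 2·6.6 + 2·14 = 41.2, giving x* = 2.233 and y* = 2.233.

x* = 2.233, y* = 2.233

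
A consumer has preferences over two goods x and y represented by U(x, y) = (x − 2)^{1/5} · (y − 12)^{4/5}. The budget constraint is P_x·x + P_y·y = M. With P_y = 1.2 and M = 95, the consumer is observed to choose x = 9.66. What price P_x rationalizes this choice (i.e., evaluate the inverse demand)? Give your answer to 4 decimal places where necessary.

P_x = 2

Let x' = x−2, y' = y−12. MRS = (1/4)·y'/x' = P_x/P_y.
After buying the subsistence bundle (2, 12), a share 0.2 of the remaining income goes to x: x* = 2 + 0.2·(M − 2P_x − 12P_y)/P_x.
Set x* = 9.66 in the demand function and solve for P_x: P_x = 2.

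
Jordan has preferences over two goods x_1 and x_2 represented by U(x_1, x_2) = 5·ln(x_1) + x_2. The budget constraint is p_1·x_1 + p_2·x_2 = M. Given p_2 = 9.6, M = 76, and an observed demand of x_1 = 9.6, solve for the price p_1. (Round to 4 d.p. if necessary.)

Set MRS = p_1/p_2: (5/x_1)/1 = p_1/p_2.
So x_1*(p_1,p_2) = 5·p_2/p_1, independent of income; and x_2* = (M − 5·p_2)/p_2.
Set x_1* = 9.6 in the demand function and solve for p_1: p_1 = 5.

p_1 = 5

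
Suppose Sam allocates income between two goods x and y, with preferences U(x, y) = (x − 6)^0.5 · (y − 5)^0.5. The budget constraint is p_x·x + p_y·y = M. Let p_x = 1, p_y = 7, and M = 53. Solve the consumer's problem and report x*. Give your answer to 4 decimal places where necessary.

x* = 12

MRS = (y−5)/(x−6). Tangency with p_x/p_y gives y−5 = (p_x/p_y)·(x−6).
After buying the subsistence bundle (6, 5), a share 0.5 of the remaining income goes to x: x* = 6 + 0.5·(M − 6p_x − 5p_y)/p_x.
Discretionary income = 53 − 6·1 − 5·7 = 12; x* = 6 + 0.5·12/1 = 12.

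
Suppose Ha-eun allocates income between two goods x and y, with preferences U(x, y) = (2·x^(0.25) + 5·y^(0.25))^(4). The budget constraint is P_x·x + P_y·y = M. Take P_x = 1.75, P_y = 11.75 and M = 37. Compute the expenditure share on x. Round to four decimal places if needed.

From the CES first-order condition, (2/5)·(y/x)^(0.75) = P_x/P_y.
Solve for the ratio: y/x = [(5/2)·P_x/P_y]^(4/3).
With the ratio pinned down, the budget gives x* = M/(P_x + P_y·(y/x)) and y* = (y/x)·x*.
Numerically y/x = 0.267868, so x* = 37/(1.75 + 11.75·0.267868) = 7.555 and y* = 0.267868·7.555 = 2.0237.
Expenditure on x: 1.75·7.555 = 13.2212; share = 0.3573.

share on x = 0.3573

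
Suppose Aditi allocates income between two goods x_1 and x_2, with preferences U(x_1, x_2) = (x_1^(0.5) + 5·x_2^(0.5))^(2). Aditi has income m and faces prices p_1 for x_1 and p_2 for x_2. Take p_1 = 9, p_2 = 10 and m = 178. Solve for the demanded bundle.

x_1* = 0.8416, x_2* = 17.0426

From the CES first-order condition, (1/5)·(x_2/x_1)^(0.5) = p_1/p_2.
Hence x_2/x_1 = (5·p_1/p_2)^(1/(0.5)), i.e. raised to the 2 power.
Substitute x_2 = (x_2/x_1)·x_1 into the budget: x_1* = m/(p_1 + p_2·(x_2/x_1)).
Numerically x_2/x_1 = 20.25, so x_1* = 178/(9 + 10·20.25) = 0.8416 and x_2* = 20.25·0.8416 = 17.0426.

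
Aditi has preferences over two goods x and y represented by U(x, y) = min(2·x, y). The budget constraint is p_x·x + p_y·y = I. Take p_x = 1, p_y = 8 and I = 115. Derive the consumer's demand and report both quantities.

Here 1 + 2·8 = 17, giving x* = 6.7647 and y* = 13.5294.

x* = 6.7647, y* = 13.5294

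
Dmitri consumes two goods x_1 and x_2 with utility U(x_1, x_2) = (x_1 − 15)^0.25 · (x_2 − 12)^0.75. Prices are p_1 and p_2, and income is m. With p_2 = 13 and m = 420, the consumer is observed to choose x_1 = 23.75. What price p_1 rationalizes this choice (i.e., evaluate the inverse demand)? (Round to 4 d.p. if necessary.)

MRS = (1/3)·(x_2−12)/(x_1−15). Tangency with p_1/p_2 gives x_2−12 = 3·(p_1/p_2)·(x_1−15).
Substituting into the budget: x_1* = 15 + 0.25·(m − 15·p_1 − 12·p_2)/p_1, and x_2* = 12 + 0.75·(…)/p_2.
Set x_1* = 23.75 in the demand function and solve for p_1: p_1 = 5.28.

p_1 = 5.28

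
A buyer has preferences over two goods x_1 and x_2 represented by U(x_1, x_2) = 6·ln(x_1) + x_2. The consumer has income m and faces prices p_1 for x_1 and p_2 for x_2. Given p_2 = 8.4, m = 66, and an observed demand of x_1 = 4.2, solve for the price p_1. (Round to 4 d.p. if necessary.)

MU_x_1 = 6/x_1, MU_x_2 = 1. Tangency: 6/x_1 = p_1/p_2.
So x_1*(p_1,p_2) = 6·p_2/p_1, independent of income; and x_2* = (m − 6·p_2)/p_2.
Set x_1* = 4.2 in the demand function and solve for p_1: p_1 = 12.

p_1 = 12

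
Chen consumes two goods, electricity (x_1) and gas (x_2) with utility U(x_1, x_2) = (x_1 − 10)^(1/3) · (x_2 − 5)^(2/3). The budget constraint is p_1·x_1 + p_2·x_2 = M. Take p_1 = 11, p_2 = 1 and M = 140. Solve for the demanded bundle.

x_1* = 10.7576, x_2* = 21.6667

After buying the subsistence bundle (10, 5), a share 1/3 of the remaining income goes to x_1: x_1* = 10 + 1/3·(M − 10p_1 − 5p_2)/p_1.
Discretionary income = 140 − 10·11 − 5·1 = 25; x_1* = 10 + 1/3·25/11 = 10.7576; x_2* = 5 + 2/3·25/1 = 21.6667.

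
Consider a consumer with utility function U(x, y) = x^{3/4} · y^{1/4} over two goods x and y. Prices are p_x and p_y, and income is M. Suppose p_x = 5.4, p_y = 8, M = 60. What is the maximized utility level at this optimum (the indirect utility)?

Tangency: MRS = 3·y/x = p_x/p_y.
So 0.75·p_y·y = 0.25·p_x·x; combined with the budget, a share 0.75 of income goes to x.
Demand: x*(p_x,p_y,M) = 0.75·M/p_x and y* = 0.25·M/p_y.
At p_x=5.4, p_y=8, M=60: x* = 0.75·60/5.4 = 8.3333, y* = 1.875.
Utility at the optimum: U(8.3333, 1.875) = 5.7394.

V = 5.7394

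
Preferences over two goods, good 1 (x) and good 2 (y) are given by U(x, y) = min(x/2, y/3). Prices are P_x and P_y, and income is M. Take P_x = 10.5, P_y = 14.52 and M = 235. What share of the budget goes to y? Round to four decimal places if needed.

Leontief preferences: the optimum is at the kink where x/2 = y/3, i.e. y = (3/2)·x.
Budget: P_x·x + P_y·(3/2)·x = M, so (2·P_x + 3·P_y)·x = 2·M.
Demand: x*(P_x,P_y,M) = 2·M/(2·P_x + 3·P_y), y* = 3·M/(2·P_x + 3·P_y).
Here 2·10.5 + 3·14.52 = 64.56, giving x* = 7.28 and y* = 10.9201.
Expenditure on y: 14.52·10.9201 = 158.5595; share = 0.6747.

share on y = 0.6747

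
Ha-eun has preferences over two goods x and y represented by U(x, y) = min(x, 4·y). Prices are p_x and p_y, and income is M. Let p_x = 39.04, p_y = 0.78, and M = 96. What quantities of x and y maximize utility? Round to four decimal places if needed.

x* = 2.4468, y* = 0.6117

With perfect complements, no substitution: consume in ratio x:y = 4:1.
Budget: p_x·x + p_y·(1/4)·x = M, so (4·p_x + p_y)·x = 4·M.
Demand: x*(p_x,p_y,M) = 4·M/(4·p_x + p_y), y* = M/(4·p_x + p_y).
Here 4·39.04 + 0.78 = 156.94, giving x* = 2.4468 and y* = 0.6117.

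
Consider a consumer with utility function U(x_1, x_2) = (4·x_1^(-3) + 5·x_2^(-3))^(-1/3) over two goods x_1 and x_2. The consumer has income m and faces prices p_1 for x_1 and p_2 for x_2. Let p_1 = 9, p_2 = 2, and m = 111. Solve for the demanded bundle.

MRS = MU_x_1/MU_x_2 = (4/5)·(x_2/x_1)^(4). Set equal to p_1/p_2.
Solve for the ratio: x_2/x_1 = [(5/4)·p_1/p_2]^(0.25).
With the ratio pinned down, the budget gives x_1* = m/(p_1 + p_2·(x_2/x_1)) and x_2* = (x_2/x_1)·x_1*.
Numerically x_2/x_1 = 1.540035, so x_1* = 111/(9 + 2·1.540035) = 9.1887 and x_2* = 1.540035·9.1887 = 14.1509.

x_1* = 9.1887, x_2* = 14.1509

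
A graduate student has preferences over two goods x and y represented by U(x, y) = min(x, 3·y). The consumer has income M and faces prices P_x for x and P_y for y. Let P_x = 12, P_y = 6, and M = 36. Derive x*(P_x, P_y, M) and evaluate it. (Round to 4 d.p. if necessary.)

x* = 2.5714

Leontief preferences: the optimum is at the kink where x/3 = y/1, i.e. y = (1/3)·x.
Budget: P_x·x + P_y·(1/3)·x = M, so (3·P_x + P_y)·x = 3·M.
Demand: x*(P_x,P_y,M) = 3·M/(3·P_x + P_y), y* = M/(3·P_x + P_y).
Here 3·12 + 6 = 42, giving x* = 2.5714.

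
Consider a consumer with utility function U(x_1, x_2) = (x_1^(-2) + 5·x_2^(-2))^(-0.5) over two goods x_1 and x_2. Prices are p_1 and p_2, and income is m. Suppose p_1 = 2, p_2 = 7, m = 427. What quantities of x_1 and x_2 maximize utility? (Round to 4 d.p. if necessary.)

x_1* = 43.2023, x_2* = 48.6565

With the ratio pinned down, the budget gives x_1* = m/(p_1 + p_2·(x_2/x_1)) and x_2* = (x_2/x_1)·x_1*.
Numerically x_2/x_1 = 1.126248, so x_1* = 427/(2 + 7·1.126248) = 43.2023 and x_2* = 1.126248·43.2023 = 48.6565.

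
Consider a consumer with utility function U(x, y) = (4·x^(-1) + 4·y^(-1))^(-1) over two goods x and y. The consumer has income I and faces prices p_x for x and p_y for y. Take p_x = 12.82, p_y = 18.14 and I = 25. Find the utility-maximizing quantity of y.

y* = 0.7487

MRS = MU_x/MU_y = (y/x)^(2). Set equal to p_x/p_y.
Solve for the ratio: y/x = [p_x/p_y]^(0.5).
With the ratio pinned down, the budget gives x* = I/(p_x + p_y·(y/x)) and y* = (y/x)·x*.
Numerically y/x = 0.84067, so x* = 25/(12.82 + 18.14·0.84067) = 0.8906 and y* = 0.84067·0.8906 = 0.7487.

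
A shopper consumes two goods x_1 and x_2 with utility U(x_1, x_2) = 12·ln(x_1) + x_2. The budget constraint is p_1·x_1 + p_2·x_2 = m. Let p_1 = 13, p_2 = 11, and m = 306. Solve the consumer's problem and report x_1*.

x_1* = 10.1538

MU_x_1 = 12/x_1, MU_x_2 = 1. Tangency: 12/x_1 = p_1/p_2.
So x_1*(p_1,p_2) = 12·p_2/p_1, independent of income; and x_2* = (m − 12·p_2)/p_2.
At the given prices: x_1* = 12·11/13 = 10.1538.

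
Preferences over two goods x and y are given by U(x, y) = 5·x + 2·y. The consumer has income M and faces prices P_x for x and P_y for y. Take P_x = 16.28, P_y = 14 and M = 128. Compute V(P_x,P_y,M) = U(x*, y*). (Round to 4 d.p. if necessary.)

V = 39.312

Perfect substitutes: compare marginal utility per dollar. 5/P_x vs 2/P_y → 0.3071 vs 0.1429.
x gives more utility per dollar, so spend all income on x: x* = M/P_x, y* = 0.
Numerically: x* = 7.8624, y* = 0.
Utility at the optimum: U(7.8624, 0) = 39.312.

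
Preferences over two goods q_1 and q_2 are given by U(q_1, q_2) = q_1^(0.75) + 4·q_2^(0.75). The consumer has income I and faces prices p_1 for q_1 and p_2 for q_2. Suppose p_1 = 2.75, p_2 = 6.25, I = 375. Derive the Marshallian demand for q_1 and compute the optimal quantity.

MRS = MU_q_1/MU_q_2 = (1/4)·(q_2/q_1)^(0.25). Set equal to p_1/p_2.
Solve for the ratio: q_2/q_1 = [4·p_1/p_2]^(4).
With the ratio pinned down, the budget gives q_1* = I/(p_1 + p_2·(q_2/q_1)) and q_2* = (q_2/q_1)·q_1*.
Numerically q_2/q_1 = 9.595126, so q_1* = 375/(2.75 + 6.25·9.595126) = 5.979.

q_1* = 5.979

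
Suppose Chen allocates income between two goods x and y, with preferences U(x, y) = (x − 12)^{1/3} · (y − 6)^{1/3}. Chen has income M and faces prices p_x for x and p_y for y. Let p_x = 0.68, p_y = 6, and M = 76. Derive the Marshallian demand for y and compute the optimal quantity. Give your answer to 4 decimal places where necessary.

y* = 8.6533

Let x' = x−12, y' = y−6. MRS = y'/x' = p_x/p_y.
After buying the subsistence bundle (12, 6), a share 0.5 of the remaining income goes to x: x* = 12 + 0.5·(M − 12p_x − 6p_y)/p_x.
Discretionary income = 76 − 12·0.68 − 6·6 = 31.84; y* = 6 + 0.5·31.84/6 = 8.6533.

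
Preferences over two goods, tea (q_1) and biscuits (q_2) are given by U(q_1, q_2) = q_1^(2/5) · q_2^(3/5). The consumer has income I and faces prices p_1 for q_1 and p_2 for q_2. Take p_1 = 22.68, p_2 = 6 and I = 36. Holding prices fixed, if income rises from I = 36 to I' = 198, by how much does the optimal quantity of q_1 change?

Δq_1* = 2.8571

MU_q_1/MU_q_2 = (0.4·q_2)/(0.6·q_1); tangency sets this equal to p_1/p_2.
So 0.4·p_2·q_2 = 0.6·p_1·q_1; combined with the budget, a share 0.4 of income goes to q_1.
Demand: q_1*(p_1,p_2,I) = 0.4·I/p_1 and q_2* = 0.6·I/p_2.
At p_1=22.68, p_2=6, I=36: q_1* = 0.4·36/22.68 = 0.6349.
At I' = 198: q_1* = 3.4921. Change: 3.4921 − 0.6349 = 2.8571.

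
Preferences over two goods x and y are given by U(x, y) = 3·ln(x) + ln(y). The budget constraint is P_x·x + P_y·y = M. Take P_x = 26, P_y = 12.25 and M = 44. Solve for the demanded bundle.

Tangency: MRS = 3·y/x = P_x/P_y.
So 3·P_y·y = P_x·x; combined with the budget, a share 0.75 of income goes to x.
Demand: x*(P_x,P_y,M) = 0.75·M/P_x and y* = 0.25·M/P_y.
At P_x=26, P_y=12.25, M=44: x* = 0.75·44/26 = 1.2692, y* = 0.898.

x* = 1.2692, y* = 0.898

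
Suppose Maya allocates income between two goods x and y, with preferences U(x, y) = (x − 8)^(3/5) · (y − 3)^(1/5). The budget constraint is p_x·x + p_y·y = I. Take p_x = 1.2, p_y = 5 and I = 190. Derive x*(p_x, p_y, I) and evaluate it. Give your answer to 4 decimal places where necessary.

x* = 111.375

MRS = 3·(y−3)/(x−8). Tangency with p_x/p_y gives y−3 = (1/3)·(p_x/p_y)·(x−8).
After buying the subsistence bundle (8, 3), a share 0.75 of the remaining income goes to x: x* = 8 + 0.75·(I − 8p_x − 3p_y)/p_x.
Discretionary income = 190 − 8·1.2 − 3·5 = 165.4; x* = 8 + 0.75·165.4/1.2 = 111.375.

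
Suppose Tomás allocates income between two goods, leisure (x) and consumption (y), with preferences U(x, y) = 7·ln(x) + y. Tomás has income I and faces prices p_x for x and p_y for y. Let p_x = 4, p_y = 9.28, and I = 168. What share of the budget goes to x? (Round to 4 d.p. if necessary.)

share on x = 0.3867

MU_x = 7/x, MU_y = 1. Tangency: 7/x = p_x/p_y.
So x*(p_x,p_y) = 7·p_y/p_x, independent of income; and y* = (I − 7·p_y)/p_y.
At the given prices: x* = 7·9.28/4 = 16.24, and y* = 11.1034.
Expenditure on x: 4·16.24 = 64.96; share = 0.3867.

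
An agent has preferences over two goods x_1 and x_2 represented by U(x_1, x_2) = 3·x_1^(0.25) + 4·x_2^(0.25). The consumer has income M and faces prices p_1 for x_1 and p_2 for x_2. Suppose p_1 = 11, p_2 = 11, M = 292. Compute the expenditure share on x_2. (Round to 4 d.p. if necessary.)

MU_x_1 ∝ 3·x_1^(-0.75), MU_x_2 ∝ 4·x_2^(-0.75), so MRS = (3/4)·(x_2/x_1)^(0.75) = p_1/p_2.
Solve for the ratio: x_2/x_1 = [(4/3)·p_1/p_2]^(4/3).
With the ratio pinned down, the budget gives x_1* = M/(p_1 + p_2·(x_2/x_1)) and x_2* = (x_2/x_1)·x_1*.
Numerically x_2/x_1 = 1.467523, so x_1* = 292/(11 + 11·1.467523) = 10.7579 and x_2* = 1.467523·10.7579 = 15.7875.
Expenditure on x_2: 11·15.7875 = 173.6627; share = 0.5947.

share on x_2 = 0.5947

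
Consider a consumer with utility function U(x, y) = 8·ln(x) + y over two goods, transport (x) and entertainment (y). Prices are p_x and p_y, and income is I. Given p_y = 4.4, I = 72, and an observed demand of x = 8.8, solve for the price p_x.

p_x = 4

MU_x = 8/x, MU_y = 1. Tangency: 8/x = p_x/p_y.
So x*(p_x,p_y) = 8·p_y/p_x, independent of income; and y* = (I − 8·p_y)/p_y.
Set x* = 8.8 in the demand function and solve for p_x: p_x = 4.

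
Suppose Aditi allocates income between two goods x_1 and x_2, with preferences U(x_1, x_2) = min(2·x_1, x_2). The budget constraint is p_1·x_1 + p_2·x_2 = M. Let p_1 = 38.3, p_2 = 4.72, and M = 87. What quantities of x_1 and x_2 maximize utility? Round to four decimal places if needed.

With perfect complements, no substitution: consume in ratio x_1:x_2 = 1:2.
Budget: p_1·x_1 + p_2·2·x_1 = M, so (p_1 + 2·p_2)·x_1 = M.
Demand: x_1*(p_1,p_2,M) = M/(p_1 + 2·p_2), x_2* = 2·M/(p_1 + 2·p_2).
Here 38.3 + 2·4.72 = 47.74, giving x_1* = 1.8224 and x_2* = 3.6447.

x_1* = 1.8224, x_2* = 3.6447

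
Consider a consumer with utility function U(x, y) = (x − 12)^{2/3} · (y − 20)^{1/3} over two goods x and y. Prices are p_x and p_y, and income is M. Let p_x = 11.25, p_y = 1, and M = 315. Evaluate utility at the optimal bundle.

V = 16.8623

This is Cobb-Douglas in (x−12, y−20): tangency gives 2/3·p_y·(y−20) = 1/3·p_x·(x−12).
Substituting into the budget: x* = 12 + 2/3·(M − 12·p_x − 20·p_y)/p_x, and y* = 20 + 1/3·(…)/p_y.
Discretionary income = 315 − 12·11.25 − 20·1 = 160; x* = 12 + 2/3·160/11.25 = 21.4815; y* = 20 + 1/3·160/1 = 73.3333.
Utility at the optimum: U(21.4815, 73.3333) = 16.8623.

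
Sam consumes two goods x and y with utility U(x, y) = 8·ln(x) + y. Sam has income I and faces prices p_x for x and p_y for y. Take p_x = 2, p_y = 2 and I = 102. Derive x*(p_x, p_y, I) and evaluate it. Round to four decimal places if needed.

x* = 8

MU_x = 8/x, MU_y = 1. Tangency: 8/x = p_x/p_y.
So x*(p_x,p_y) = 8·p_y/p_x, independent of income; and y* = (I − 8·p_y)/p_y.
At the given prices: x* = 8·2/2 = 8.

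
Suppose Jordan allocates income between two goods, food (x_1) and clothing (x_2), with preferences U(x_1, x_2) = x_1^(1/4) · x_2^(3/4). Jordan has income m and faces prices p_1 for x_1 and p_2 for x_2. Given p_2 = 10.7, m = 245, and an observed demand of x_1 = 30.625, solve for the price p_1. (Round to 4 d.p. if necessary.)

Tangency: MRS = (1/3)·x_2/x_1 = p_1/p_2.
Rearranging, p_2·x_2 = 3·p_1·x_1. Substituting into the budget gives p_1·x_1·(1 + 3) = m.
Demand: x_1*(p_1,p_2,m) = 0.25·m/p_1 and x_2* = 0.75·m/p_2.
Set x_1* = 30.625 in the demand function and solve for p_1: p_1 = 2.

p_1 = 2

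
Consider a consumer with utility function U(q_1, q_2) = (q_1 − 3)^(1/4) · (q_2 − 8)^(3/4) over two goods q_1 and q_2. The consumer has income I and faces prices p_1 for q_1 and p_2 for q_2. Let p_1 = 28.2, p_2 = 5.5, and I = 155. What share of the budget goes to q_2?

MRS = (1/3)·(q_2−8)/(q_1−3). Tangency with p_1/p_2 gives q_2−8 = 3·(p_1/p_2)·(q_1−3).
After buying the subsistence bundle (3, 8), a share 0.25 of the remaining income goes to q_1: q_1* = 3 + 0.25·(I − 3p_1 − 8p_2)/p_1.
Discretionary income = 155 − 3·28.2 − 8·5.5 = 26.4; q_1* = 3 + 0.25·26.4/28.2 = 3.234; q_2* = 8 + 0.75·26.4/5.5 = 11.6.
Expenditure on q_2: 5.5·11.6 = 63.8; share = 0.4116.

share on q_2 = 0.4116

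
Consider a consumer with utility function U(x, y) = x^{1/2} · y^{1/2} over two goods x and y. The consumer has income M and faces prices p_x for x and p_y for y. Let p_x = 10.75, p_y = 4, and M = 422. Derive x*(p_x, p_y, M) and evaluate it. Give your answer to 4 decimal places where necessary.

x* = 19.6279

Demand: x*(p_x,p_y,M) = 0.5·M/p_x and y* = 0.5·M/p_y.
At p_x=10.75, p_y=4, M=422: x* = 0.5·422/10.75 = 19.6279.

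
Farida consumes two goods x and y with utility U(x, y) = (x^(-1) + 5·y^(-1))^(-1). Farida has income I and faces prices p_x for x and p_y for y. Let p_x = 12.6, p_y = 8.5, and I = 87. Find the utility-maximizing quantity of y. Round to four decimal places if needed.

From the CES first-order condition, (1/5)·(y/x)^(2) = p_x/p_y.
Hence y/x = (5·p_x/p_y)^(1/(2)), i.e. raised to the 0.5 power.
With the ratio pinned down, the budget gives x* = I/(p_x + p_y·(y/x)) and y* = (y/x)·x*.
Numerically y/x = 2.722456, so x* = 87/(12.6 + 8.5·2.722456) = 2.4342 and y* = 2.722456·2.4342 = 6.627.

y* = 6.627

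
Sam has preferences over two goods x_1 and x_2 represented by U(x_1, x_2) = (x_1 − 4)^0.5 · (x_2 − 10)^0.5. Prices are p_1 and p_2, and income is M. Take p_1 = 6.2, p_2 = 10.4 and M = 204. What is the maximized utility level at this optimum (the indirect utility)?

V = 4.6825

Discretionary income = 204 − 4·6.2 − 10·10.4 = 75.2; x_1* = 4 + 0.5·75.2/6.2 = 10.0645; x_2* = 10 + 0.5·75.2/10.4 = 13.6154.
Utility at the optimum: U(10.0645, 13.6154) = 4.6825.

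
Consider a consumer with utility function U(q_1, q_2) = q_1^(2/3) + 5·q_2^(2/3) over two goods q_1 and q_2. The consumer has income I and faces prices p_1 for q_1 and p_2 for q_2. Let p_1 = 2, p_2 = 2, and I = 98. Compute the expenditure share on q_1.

MRS = MU_q_1/MU_q_2 = (1/5)·(q_2/q_1)^(1/3). Set equal to p_1/p_2.
Hence q_2/q_1 = (5·p_1/p_2)^(1/(1/3)), i.e. raised to the 3 power.
Substitute q_2 = (q_2/q_1)·q_1 into the budget: q_1* = I/(p_1 + p_2·(q_2/q_1)).
Numerically q_2/q_1 = 125, so q_1* = 98/(2 + 2·125) = 0.3889 and q_2* = 125·0.3889 = 48.6111.
Expenditure on q_1: 2·0.3889 = 0.7778; share = 0.0079.

share on q_1 = 0.0079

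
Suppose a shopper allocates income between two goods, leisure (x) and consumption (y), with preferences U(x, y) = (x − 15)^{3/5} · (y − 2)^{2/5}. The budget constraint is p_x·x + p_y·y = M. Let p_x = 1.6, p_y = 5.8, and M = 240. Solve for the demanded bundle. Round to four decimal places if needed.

MRS = (3/2)·(y−2)/(x−15). Tangency with p_x/p_y gives y−2 = (2/3)·(p_x/p_y)·(x−15).
After buying the subsistence bundle (15, 2), a share 0.6 of the remaining income goes to x: x* = 15 + 0.6·(M − 15p_x − 2p_y)/p_x.
Discretionary income = 240 − 15·1.6 − 2·5.8 = 204.4; x* = 15 + 0.6·204.4/1.6 = 91.65; y* = 2 + 0.4·204.4/5.8 = 16.0966.

x* = 91.65, y* = 16.0966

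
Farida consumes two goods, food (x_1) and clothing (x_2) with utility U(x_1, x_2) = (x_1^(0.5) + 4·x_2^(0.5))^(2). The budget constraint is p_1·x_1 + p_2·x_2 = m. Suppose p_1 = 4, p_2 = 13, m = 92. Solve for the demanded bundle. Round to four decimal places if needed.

x_1* = 3.8831, x_2* = 5.8821

MRS = MU_x_1/MU_x_2 = (1/4)·(x_2/x_1)^(0.5). Set equal to p_1/p_2.
Hence x_2/x_1 = (4·p_1/p_2)^(1/(0.5)), i.e. raised to the 2 power.
Substitute x_2 = (x_2/x_1)·x_1 into the budget: x_1* = m/(p_1 + p_2·(x_2/x_1)).
Numerically x_2/x_1 = 1.514793, so x_1* = 92/(4 + 13·1.514793) = 3.8831 and x_2* = 1.514793·3.8831 = 5.8821.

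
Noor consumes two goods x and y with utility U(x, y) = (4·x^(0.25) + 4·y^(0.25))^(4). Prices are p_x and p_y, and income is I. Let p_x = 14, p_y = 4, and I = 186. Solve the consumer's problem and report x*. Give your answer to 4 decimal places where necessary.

x* = 5.2757

MRS = MU_x/MU_y = (y/x)^(0.75). Set equal to p_x/p_y.
Hence y/x = (p_x/p_y)^(1/(0.75)), i.e. raised to the 4/3 power.
Substitute y = (y/x)·x into the budget: x* = I/(p_x + p_y·(y/x)).
Numerically y/x = 5.314031, so x* = 186/(14 + 4·5.314031) = 5.2757.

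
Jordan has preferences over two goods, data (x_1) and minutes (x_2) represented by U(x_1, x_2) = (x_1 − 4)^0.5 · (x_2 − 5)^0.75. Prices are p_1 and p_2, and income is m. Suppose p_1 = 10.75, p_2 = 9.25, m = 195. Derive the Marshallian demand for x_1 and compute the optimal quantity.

x_1* = 7.9349

Let x_1' = x_1−4, x_2' = x_2−5. MRS = (2/3)·x_2'/x_1' = p_1/p_2.
Substituting into the budget: x_1* = 4 + 0.4·(m − 4·p_1 − 5·p_2)/p_1, and x_2* = 5 + 0.6·(…)/p_2.
Discretionary income = 195 − 4·10.75 − 5·9.25 = 105.75; x_1* = 4 + 0.4·105.75/10.75 = 7.9349.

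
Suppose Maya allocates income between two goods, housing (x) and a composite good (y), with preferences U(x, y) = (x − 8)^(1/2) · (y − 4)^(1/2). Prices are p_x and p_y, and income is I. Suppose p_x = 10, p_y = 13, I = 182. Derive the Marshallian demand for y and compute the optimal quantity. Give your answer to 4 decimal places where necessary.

After buying the subsistence bundle (8, 4), a share 0.5 of the remaining income goes to x: x* = 8 + 0.5·(I − 8p_x − 4p_y)/p_x.
Discretionary income = 182 − 8·10 − 4·13 = 50; y* = 4 + 0.5·50/13 = 5.9231.

y* = 5.9231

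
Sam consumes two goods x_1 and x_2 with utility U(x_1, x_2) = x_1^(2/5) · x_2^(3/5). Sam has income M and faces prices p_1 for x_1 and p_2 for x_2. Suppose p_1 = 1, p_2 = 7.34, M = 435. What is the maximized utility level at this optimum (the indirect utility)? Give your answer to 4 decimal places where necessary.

V = 67.1099

MU_x_1/MU_x_2 = (0.4·x_2)/(0.6·x_1); tangency sets this equal to p_1/p_2.
Rearranging, p_2·x_2 = (3/2)·p_1·x_1. Substituting into the budget gives p_1·x_1·(1 + (3/2)) = M.
Demand: x_1*(p_1,p_2,M) = 0.4·M/p_1 and x_2* = 0.6·M/p_2.
At p_1=1, p_2=7.34, M=435: x_1* = 0.4·435/1 = 174, x_2* = 35.5586.
Utility at the optimum: U(174, 35.5586) = 67.1099.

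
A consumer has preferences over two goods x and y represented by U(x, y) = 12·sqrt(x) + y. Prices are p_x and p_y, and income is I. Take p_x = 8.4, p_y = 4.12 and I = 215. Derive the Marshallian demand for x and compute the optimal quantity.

Set MRS = p_x/p_y: 6·x^(−1/2) = p_x/p_y.
Thus x* = (6·p_y/p_x)² — independent of I — with the rest of income spent on y.
Plugging in: x* = (6·4.12/8.4)² = 8.6604.

x* = 8.6604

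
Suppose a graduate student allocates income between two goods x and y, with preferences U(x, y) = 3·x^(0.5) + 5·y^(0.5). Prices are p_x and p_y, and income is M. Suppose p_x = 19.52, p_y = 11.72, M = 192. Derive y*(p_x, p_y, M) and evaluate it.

With the ratio pinned down, the budget gives x* = M/(p_x + p_y·(y/x)) and y* = (y/x)·x*.
Numerically y/x = 7.705519, so x* = 192/(19.52 + 11.72·7.705519) = 1.7482 and y* = 7.705519·1.7482 = 13.4706.

y* = 13.4706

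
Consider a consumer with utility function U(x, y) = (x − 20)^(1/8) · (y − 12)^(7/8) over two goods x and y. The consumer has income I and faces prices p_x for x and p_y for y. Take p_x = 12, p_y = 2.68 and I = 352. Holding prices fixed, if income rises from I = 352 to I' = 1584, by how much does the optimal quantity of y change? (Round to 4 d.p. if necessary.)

This is Cobb-Douglas in (x−20, y−12): tangency gives 0.125·p_y·(y−12) = 0.875·p_x·(x−20).
After buying the subsistence bundle (20, 12), a share 0.125 of the remaining income goes to x: x* = 20 + 0.125·(I − 20p_x − 12p_y)/p_x.
Discretionary income = 352 − 20·12 − 12·2.68 = 79.84; y* = 12 + 0.875·79.84/2.68 = 38.0672.
At I' = 1584: y* = 440.306. Change: 440.306 − 38.0672 = 402.2388.

Δy* = 402.2388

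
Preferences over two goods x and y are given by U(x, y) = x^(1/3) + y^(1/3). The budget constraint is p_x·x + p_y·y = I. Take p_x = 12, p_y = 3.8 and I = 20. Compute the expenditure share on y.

share on y = 0.6399

From the CES first-order condition, (y/x)^(2/3) = p_x/p_y.
Hence y/x = (p_x/p_y)^(1/(2/3)), i.e. raised to the 1.5 power.
Substitute y = (y/x)·x into the budget: x* = I/(p_x + p_y·(y/x)).
Numerically y/x = 5.611726, so x* = 20/(12 + 3.8·5.611726) = 0.6002 and y* = 5.611726·0.6002 = 3.3679.
Expenditure on y: 3.8·3.3679 = 12.7981; share = 0.6399.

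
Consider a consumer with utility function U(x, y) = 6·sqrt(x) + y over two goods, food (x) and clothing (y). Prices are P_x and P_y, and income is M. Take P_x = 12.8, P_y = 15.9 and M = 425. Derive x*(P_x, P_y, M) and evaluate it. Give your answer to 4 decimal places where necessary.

Thus x* = (3·P_y/P_x)² — independent of M — with the rest of income spent on y.
Plugging in: x* = (3·15.9/12.8)² = 13.8873.

x* = 13.8873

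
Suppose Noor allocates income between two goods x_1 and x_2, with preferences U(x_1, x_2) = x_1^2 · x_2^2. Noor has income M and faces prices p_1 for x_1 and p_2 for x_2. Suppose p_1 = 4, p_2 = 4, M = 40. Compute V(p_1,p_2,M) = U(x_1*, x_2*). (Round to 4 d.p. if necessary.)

MU_x_1/MU_x_2 = (2·x_2)/(2·x_1); tangency sets this equal to p_1/p_2.
Rearranging, p_2·x_2 = p_1·x_1. Substituting into the budget gives p_1·x_1·(1 + 1) = M.
Demand: x_1*(p_1,p_2,M) = 0.5·M/p_1 and x_2* = 0.5·M/p_2.
At p_1=4, p_2=4, M=40: x_1* = 0.5·40/4 = 5, x_2* = 5.
Utility at the optimum: U(5, 5) = 625.

V = 625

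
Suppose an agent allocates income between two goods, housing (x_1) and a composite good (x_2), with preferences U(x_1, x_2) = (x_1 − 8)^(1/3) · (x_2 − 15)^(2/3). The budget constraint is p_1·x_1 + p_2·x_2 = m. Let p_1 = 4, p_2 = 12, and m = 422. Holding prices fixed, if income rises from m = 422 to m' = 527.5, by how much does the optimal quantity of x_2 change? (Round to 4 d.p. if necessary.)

Δx_2* = 5.8611

Let x_1' = x_1−8, x_2' = x_2−15. MRS = (1/2)·x_2'/x_1' = p_1/p_2.
After buying the subsistence bundle (8, 15), a share 1/3 of the remaining income goes to x_1: x_1* = 8 + 1/3·(m − 8p_1 − 15p_2)/p_1.
Discretionary income = 422 − 8·4 − 15·12 = 210; x_2* = 15 + 2/3·210/12 = 26.6667.
At m' = 527.5: x_2* = 32.5278. Change: 32.5278 − 26.6667 = 5.8611.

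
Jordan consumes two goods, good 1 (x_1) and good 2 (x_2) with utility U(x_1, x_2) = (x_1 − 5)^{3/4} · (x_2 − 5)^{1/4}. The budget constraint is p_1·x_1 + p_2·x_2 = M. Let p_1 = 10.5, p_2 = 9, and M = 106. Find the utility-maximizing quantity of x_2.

x_2* = 5.2361

This is Cobb-Douglas in (x_1−5, x_2−5): tangency gives 0.75·p_2·(x_2−5) = 0.25·p_1·(x_1−5).
After buying the subsistence bundle (5, 5), a share 0.75 of the remaining income goes to x_1: x_1* = 5 + 0.75·(M − 5p_1 − 5p_2)/p_1.
Discretionary income = 106 − 5·10.5 − 5·9 = 8.5; x_2* = 5 + 0.25·8.5/9 = 5.2361.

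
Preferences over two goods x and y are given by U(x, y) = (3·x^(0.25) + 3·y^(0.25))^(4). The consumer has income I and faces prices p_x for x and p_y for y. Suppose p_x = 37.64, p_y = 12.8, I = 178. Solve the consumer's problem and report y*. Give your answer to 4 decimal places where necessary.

MU_x ∝ 3·x^(-0.75), MU_y ∝ 3·y^(-0.75), so MRS = (y/x)^(0.75) = p_x/p_y.
Solve for the ratio: y/x = [p_x/p_y]^(4/3).
With the ratio pinned down, the budget gives x* = I/(p_x + p_y·(y/x)) and y* = (y/x)·x*.
Numerically y/x = 4.212949, so x* = 178/(37.64 + 12.8·4.212949) = 1.944 and y* = 4.212949·1.944 = 8.1898.

y* = 8.1898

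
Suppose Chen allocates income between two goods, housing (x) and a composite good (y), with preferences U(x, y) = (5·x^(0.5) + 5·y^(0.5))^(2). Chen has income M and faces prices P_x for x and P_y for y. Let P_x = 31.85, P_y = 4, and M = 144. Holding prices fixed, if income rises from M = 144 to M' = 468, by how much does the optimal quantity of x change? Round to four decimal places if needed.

MRS = MU_x/MU_y = (y/x)^(0.5). Set equal to P_x/P_y.
Solve for the ratio: y/x = [P_x/P_y]^(2).
Substitute y = (y/x)·x into the budget: x* = M/(P_x + P_y·(y/x)).
Numerically y/x = 63.401406, so x* = 144/(31.85 + 4·63.401406) = 0.5045.
At M' = 468: x* = 1.6395. Change: 1.6395 − 0.5045 = 1.135.

Δx* = 1.135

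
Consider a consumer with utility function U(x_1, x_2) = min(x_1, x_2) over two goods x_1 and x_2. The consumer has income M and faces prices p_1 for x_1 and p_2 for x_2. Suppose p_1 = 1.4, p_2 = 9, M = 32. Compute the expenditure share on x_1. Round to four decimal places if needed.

With perfect complements, no substitution: consume in ratio x_1:x_2 = 1:1.
Budget: p_1·x_1 + p_2·x_1 = M, so (p_1 + p_2)·x_1 = M.
Demand: x_1*(p_1,p_2,M) = M/(p_1 + p_2), x_2* = M/(p_1 + p_2).
Here 1.4 + 9 = 10.4, giving x_1* = 3.0769 and x_2* = 3.0769.
Expenditure on x_1: 1.4·3.0769 = 4.3077; share = 0.1346.

share on x_1 = 0.1346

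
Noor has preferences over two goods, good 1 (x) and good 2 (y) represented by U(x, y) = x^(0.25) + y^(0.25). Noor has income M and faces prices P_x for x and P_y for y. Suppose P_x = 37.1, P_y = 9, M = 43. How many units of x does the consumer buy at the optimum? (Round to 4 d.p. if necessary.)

x* = 0.4452

From the CES first-order condition, (y/x)^(0.75) = P_x/P_y.
Hence y/x = (P_x/P_y)^(1/(0.75)), i.e. raised to the 4/3 power.
Substitute y = (y/x)·x into the budget: x* = M/(P_x + P_y·(y/x)).
Numerically y/x = 6.6096, so x* = 43/(37.1 + 9·6.6096) = 0.4452.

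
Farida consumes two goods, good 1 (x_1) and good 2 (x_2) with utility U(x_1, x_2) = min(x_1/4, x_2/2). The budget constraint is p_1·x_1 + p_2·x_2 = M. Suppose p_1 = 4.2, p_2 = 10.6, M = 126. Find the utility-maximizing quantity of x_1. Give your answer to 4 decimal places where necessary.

Leontief preferences: the optimum is at the kink where x_1/4 = x_2/2, i.e. x_2 = (1/2)·x_1.
Budget: p_1·x_1 + p_2·(1/2)·x_1 = M, so (4·p_1 + 2·p_2)·x_1 = 4·M.
Demand: x_1*(p_1,p_2,M) = 4·M/(4·p_1 + 2·p_2), x_2* = 2·M/(4·p_1 + 2·p_2).
Here 4·4.2 + 2·10.6 = 38, giving x_1* = 13.2632.

x_1* = 13.2632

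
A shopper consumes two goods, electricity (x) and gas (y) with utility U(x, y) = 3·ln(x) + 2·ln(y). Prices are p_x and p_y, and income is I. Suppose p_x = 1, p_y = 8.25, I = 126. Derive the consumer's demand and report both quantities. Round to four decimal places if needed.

x* = 75.6, y* = 6.1091

The MRS is (3/2)·y/x. Set MRS = p_x/p_y.
So 3·p_y·y = 2·p_x·x; combined with the budget, a share 0.6 of income goes to x.
Demand: x*(p_x,p_y,I) = 0.6·I/p_x and y* = 0.4·I/p_y.
At p_x=1, p_y=8.25, I=126: x* = 0.6·126/1 = 75.6, y* = 6.1091.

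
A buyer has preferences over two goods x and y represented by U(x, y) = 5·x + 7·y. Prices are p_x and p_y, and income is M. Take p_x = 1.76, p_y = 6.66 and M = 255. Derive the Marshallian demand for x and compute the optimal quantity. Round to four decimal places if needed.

x* = 144.8864

Linear utility — the consumer picks whichever good has higher MU/price: 5/1.76 = 2.8409 vs 7/6.66 = 1.0511.
x gives more utility per dollar, so spend all income on x: x* = M/p_x, y* = 0.
Numerically: x* = 144.8864, y* = 0.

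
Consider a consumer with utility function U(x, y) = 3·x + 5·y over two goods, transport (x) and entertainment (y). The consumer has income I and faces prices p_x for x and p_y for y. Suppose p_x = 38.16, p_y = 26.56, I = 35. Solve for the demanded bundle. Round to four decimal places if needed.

x* = 0, y* = 1.3178

Perfect substitutes: compare marginal utility per dollar. 3/p_x vs 5/p_y → 0.0786 vs 0.1883.
y gives more utility per dollar, so spend all income on y: y* = I/p_y, x* = 0.
Numerically: x* = 0, y* = 1.3178.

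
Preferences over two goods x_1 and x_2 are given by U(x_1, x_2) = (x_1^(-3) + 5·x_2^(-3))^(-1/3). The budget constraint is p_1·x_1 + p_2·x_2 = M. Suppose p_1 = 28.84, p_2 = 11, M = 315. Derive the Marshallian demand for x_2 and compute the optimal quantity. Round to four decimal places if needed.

From the CES first-order condition, (1/5)·(x_2/x_1)^(4) = p_1/p_2.
Hence x_2/x_1 = (5·p_1/p_2)^(1/(4)), i.e. raised to the 0.25 power.
Substitute x_2 = (x_2/x_1)·x_1 into the budget: x_1* = M/(p_1 + p_2·(x_2/x_1)).
Numerically x_2/x_1 = 1.9028, so x_1* = 315/(28.84 + 11·1.9028) = 6.329 and x_2* = 1.9028·6.329 = 12.0428.

x_2* = 12.0428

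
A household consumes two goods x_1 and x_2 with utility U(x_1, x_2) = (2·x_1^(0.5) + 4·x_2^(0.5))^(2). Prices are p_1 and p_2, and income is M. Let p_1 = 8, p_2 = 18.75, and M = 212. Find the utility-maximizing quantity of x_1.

MRS = MU_x_1/MU_x_2 = (1/2)·(x_2/x_1)^(0.5). Set equal to p_1/p_2.
Solve for the ratio: x_2/x_1 = [2·p_1/p_2]^(2).
With the ratio pinned down, the budget gives x_1* = M/(p_1 + p_2·(x_2/x_1)) and x_2* = (x_2/x_1)·x_1*.
Numerically x_2/x_1 = 0.728178, so x_1* = 212/(8 + 18.75·0.728178) = 9.7906.

x_1* = 9.7906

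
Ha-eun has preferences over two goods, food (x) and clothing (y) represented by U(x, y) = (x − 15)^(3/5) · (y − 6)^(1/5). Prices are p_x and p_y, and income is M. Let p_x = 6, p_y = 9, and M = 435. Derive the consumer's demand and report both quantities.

Substituting into the budget: x* = 15 + 0.75·(M − 15·p_x − 6·p_y)/p_x, and y* = 6 + 0.25·(…)/p_y.
Discretionary income = 435 − 15·6 − 6·9 = 291; x* = 15 + 0.75·291/6 = 51.375; y* = 6 + 0.25·291/9 = 14.0833.

x* = 51.375, y* = 14.0833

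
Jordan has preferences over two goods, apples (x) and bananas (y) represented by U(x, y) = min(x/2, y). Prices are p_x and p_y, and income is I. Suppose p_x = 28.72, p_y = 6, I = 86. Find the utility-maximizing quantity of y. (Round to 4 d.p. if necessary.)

y* = 1.3556

Demand: x*(p_x,p_y,I) = 2·I/(2·p_x + p_y), y* = I/(2·p_x + p_y).
Here 2·28.72 + 6 = 63.44, giving y* = 1.3556.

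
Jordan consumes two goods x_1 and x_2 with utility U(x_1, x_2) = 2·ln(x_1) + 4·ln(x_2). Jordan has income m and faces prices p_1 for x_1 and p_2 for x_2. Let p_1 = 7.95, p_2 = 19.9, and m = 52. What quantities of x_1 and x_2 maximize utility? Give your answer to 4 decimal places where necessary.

The MRS is (1/2)·x_2/x_1. Set MRS = p_1/p_2.
Rearranging, p_2·x_2 = 2·p_1·x_1. Substituting into the budget gives p_1·x_1·(1 + 2) = m.
Demand: x_1*(p_1,p_2,m) = 1/3·m/p_1 and x_2* = 2/3·m/p_2.
At p_1=7.95, p_2=19.9, m=52: x_1* = 1/3·52/7.95 = 2.1803, x_2* = 1.742.

x_1* = 2.1803, x_2* = 1.742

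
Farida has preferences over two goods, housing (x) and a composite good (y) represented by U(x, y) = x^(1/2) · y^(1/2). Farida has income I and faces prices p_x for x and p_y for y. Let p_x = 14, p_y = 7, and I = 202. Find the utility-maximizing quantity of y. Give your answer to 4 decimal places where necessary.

Tangency: MRS = y/x = p_x/p_y.
Rearranging, p_y·y = p_x·x. Substituting into the budget gives p_x·x·(1 + 1) = I.
Demand: x*(p_x,p_y,I) = 0.5·I/p_x and y* = 0.5·I/p_y.
At p_x=14, p_y=7, I=202: y* = 0.5·202/7 = 14.4286.

y* = 14.4286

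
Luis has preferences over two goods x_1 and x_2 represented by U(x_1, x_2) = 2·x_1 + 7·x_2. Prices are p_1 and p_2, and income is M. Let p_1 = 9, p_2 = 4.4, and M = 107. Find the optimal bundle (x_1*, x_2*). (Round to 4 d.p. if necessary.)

Numerically: x_1* = 0, x_2* = 24.3182.

x_1* = 0, x_2* = 24.3182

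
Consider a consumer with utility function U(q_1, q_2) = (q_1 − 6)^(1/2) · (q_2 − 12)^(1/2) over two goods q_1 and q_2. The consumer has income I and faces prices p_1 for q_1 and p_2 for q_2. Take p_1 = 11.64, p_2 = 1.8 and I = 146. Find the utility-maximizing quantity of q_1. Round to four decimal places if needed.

q_1* = 8.3436

After buying the subsistence bundle (6, 12), a share 0.5 of the remaining income goes to q_1: q_1* = 6 + 0.5·(I − 6p_1 − 12p_2)/p_1.
Discretionary income = 146 − 6·11.64 − 12·1.8 = 54.56; q_1* = 6 + 0.5·54.56/11.64 = 8.3436.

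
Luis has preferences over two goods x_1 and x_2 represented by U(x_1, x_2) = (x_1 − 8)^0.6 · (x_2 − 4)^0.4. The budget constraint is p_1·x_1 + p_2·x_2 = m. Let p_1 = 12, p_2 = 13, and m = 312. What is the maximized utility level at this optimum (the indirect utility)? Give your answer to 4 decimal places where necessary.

MRS = (3/2)·(x_2−4)/(x_1−8). Tangency with p_1/p_2 gives x_2−4 = (2/3)·(p_1/p_2)·(x_1−8).
After buying the subsistence bundle (8, 4), a share 0.6 of the remaining income goes to x_1: x_1* = 8 + 0.6·(m − 8p_1 − 4p_2)/p_1.
Discretionary income = 312 − 8·12 − 4·13 = 164; x_1* = 8 + 0.6·164/12 = 16.2; x_2* = 4 + 0.4·164/13 = 9.0462.
Utility at the optimum: U(16.2, 9.0462) = 6.7526.

V = 6.7526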